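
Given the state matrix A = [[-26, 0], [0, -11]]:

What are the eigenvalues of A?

For diagonal matrix, eigenvalues are diagonal entries: λ₁ = -26, λ₂ = -11.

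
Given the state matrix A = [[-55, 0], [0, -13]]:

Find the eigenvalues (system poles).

For diagonal matrix, eigenvalues are diagonal entries: λ₁ = -55, λ₂ = -13.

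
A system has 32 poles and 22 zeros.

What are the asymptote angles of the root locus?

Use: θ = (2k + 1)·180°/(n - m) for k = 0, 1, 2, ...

n - m = 32 - 22 = 10. Angles: θk = (2k + 1)·180°/10 = 18°, 54°, 90°, 126°, 162°, 198°, 234°, 270°, 306°, 342°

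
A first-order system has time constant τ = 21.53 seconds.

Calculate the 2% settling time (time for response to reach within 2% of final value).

For first-order system, 2% settling time ≈ 4τ = 4 × 21.53 = 86.12 s.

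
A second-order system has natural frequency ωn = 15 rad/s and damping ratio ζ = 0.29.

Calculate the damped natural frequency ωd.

ωd = ωn√(1 - ζ²) = 15√(1 - 0.29²) = 14.36 rad/s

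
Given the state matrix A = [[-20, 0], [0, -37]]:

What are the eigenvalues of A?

For diagonal matrix, eigenvalues are diagonal entries: λ₁ = -20, λ₂ = -37.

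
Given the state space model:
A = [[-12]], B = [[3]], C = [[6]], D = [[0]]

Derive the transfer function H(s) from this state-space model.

(sI - A)⁻¹ = 1/(s + 12). H(s) = 6 × 3/(s + 12) + 0 = 18/(s + 12).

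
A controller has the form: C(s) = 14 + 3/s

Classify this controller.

This is a Proportional-Integral (PI) controller.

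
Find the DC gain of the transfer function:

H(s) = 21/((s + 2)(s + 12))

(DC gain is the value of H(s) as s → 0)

DC gain = H(0) = 21/(2 × 12) = 21/24 = 0.875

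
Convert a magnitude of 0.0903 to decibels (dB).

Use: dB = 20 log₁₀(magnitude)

dB = 20 log₁₀(0.0903) = -20.9 dB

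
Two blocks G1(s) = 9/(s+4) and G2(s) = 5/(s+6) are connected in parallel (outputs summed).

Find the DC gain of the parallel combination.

Parallel: G_eq = G1 + G2. DC gain = G1(0) + G2(0) = 9/4 + 5/6 = 2.25 + 0.8333 = 3.0833.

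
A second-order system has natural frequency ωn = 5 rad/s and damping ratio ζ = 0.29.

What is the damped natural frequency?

ωd = ωn√(1 - ζ²) = 5√(1 - 0.29²) = 4.79 rad/s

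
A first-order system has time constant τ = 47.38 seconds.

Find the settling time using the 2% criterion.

For first-order system, 2% settling time ≈ 4τ = 4 × 47.38 = 189.52 s.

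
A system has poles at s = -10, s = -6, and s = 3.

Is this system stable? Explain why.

Pole(s) at s = 3 are not in the left half-plane. System is unstable.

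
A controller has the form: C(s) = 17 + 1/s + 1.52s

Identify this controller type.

This is a Proportional-Integral-Derivative (PID) controller.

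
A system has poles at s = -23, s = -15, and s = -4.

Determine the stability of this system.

All poles are in the left half-plane. System is stable.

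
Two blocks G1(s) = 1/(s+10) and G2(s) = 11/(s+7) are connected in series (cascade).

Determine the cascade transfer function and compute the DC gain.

Series: multiply transfer functions. G_eq = 1/(s+10) × 11/(s+7) = 11/((s+10)(s+7)). DC gain = 11/(10×7) = 0.1571.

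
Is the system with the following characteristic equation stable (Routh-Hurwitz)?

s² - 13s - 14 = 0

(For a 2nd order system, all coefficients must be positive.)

Coefficients: 1, -13, -14. b=-13, c=-14 not positive, so system is unstable.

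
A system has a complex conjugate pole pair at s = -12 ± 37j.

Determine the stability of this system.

Real part of poles is -12 (< 0, left half-plane). Stable.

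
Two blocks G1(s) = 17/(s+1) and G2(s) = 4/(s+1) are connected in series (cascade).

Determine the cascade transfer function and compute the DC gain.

Series: multiply transfer functions. G_eq = 17/(s+1) × 4/(s+1) = 68/((s+1)(s+1)). DC gain = 68/(1×1) = 68.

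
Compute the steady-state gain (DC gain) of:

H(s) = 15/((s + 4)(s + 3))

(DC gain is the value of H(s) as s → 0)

DC gain = H(0) = 15/(4 × 3) = 15/12 = 1.25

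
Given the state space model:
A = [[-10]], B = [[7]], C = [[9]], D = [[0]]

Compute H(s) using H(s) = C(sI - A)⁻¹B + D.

(sI - A)⁻¹ = 1/(s + 10). H(s) = 9 × 7/(s + 10) + 0 = 63/(s + 10).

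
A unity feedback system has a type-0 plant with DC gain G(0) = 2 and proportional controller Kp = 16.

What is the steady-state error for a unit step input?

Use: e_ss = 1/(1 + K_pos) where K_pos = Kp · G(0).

K_pos = Kp · G(0) = 16 × 2 = 32. e_ss = 1/(1 + 32) = 0.0303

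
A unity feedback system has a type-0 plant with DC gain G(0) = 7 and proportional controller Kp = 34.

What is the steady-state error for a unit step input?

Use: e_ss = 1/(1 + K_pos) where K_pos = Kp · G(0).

K_pos = Kp · G(0) = 34 × 7 = 238. e_ss = 1/(1 + 238) = 0.0042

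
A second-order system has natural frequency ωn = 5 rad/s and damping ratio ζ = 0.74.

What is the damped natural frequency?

ωd = ωn√(1 - ζ²) = 5√(1 - 0.74²) = 3.36 rad/s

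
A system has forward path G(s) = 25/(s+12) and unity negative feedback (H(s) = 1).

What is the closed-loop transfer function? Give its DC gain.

T(s) = G/(1+GH) = [25/(s+12)] / [1 + 25/(s+12)] = 25/(s+12+25) = 25/(s+37). DC gain = 25/37 = 0.6757.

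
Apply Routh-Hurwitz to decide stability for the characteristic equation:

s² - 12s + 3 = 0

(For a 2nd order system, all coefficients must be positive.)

Coefficients: 1, -12, 3. b=-12 not positive, so system is unstable.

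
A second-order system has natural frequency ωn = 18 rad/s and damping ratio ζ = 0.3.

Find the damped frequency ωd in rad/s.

ωd = ωn√(1 - ζ²) = 18√(1 - 0.3²) = 17.17 rad/s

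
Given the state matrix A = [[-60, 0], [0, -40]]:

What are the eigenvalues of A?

For diagonal matrix, eigenvalues are diagonal entries: λ₁ = -60, λ₂ = -40.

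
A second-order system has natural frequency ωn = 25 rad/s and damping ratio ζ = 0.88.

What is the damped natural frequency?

ωd = ωn√(1 - ζ²) = 25√(1 - 0.88²) = 11.87 rad/s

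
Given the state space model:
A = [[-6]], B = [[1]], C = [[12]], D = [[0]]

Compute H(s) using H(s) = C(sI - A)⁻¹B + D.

(sI - A)⁻¹ = 1/(s + 6). H(s) = 12 × 1/(s + 6) + 0 = 12/(s + 6).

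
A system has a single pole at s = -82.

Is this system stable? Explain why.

Pole at s = -82 is in the left half-plane. Stable.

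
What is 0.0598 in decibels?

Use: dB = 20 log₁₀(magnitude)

dB = 20 log₁₀(0.0598) = -24.5 dB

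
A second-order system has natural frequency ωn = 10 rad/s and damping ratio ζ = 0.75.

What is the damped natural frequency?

ωd = ωn√(1 - ζ²) = 10√(1 - 0.75²) = 6.61 rad/s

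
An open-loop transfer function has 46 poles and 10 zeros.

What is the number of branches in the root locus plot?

Root locus has n branches where n = number of poles = 46.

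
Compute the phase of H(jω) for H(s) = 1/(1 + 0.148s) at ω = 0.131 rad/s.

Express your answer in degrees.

Phase = -arctan(ωτ) = -arctan(0.131 × 0.148) = -1.1°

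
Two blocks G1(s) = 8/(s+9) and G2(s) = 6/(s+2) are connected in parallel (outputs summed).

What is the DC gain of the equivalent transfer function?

Parallel: G_eq = G1 + G2. DC gain = G1(0) + G2(0) = 8/9 + 6/2 = 0.8889 + 3 = 3.8889.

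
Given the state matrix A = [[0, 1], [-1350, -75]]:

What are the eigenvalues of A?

det(A - λI) = λ² - (-75)λ + 1350 = (λ - (-30))(λ - (-45)). Eigenvalues: -30, -45.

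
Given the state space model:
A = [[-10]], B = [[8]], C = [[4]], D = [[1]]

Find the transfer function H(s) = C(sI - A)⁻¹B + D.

(sI - A)⁻¹ = 1/(s + 10). H(s) = 4×8/(s + 10) + 1 = (s + 42)/(s + 10).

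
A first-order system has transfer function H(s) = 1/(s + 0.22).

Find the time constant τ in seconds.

For H(s) = 1/(s + 1/τ), the pole is at -1/τ = -0.22, so τ = 1/0.22 = 4.5455 s.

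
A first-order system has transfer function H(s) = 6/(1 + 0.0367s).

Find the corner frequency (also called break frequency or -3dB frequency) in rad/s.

Corner frequency = 1/τ = 1/0.0367 = 27.248 rad/s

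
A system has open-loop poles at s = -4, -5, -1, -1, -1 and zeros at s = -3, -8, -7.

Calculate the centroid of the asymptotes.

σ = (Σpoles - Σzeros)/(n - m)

σ = (Σpoles - Σzeros)/(n - m) = (-12 - (-18))/(5 - 3) = 6/2 = 3.0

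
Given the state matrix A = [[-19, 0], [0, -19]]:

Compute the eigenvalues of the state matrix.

For diagonal matrix, eigenvalues are diagonal entries: λ₁ = -19, λ₂ = -19.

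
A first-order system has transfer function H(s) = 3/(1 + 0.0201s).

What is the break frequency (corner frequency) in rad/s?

Corner frequency = 1/τ = 1/0.0201 = 49.751 rad/s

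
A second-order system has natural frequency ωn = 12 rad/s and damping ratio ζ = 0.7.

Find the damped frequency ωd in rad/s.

ωd = ωn√(1 - ζ²) = 12√(1 - 0.7²) = 8.57 rad/s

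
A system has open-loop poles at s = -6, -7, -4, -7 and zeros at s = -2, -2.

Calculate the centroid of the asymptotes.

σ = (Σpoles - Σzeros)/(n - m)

σ = (Σpoles - Σzeros)/(n - m) = (-24 - (-4))/(4 - 2) = -20/2 = -10.0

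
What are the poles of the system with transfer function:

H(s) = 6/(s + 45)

Pole is where denominator = 0: s + 45 = 0, so s = -45.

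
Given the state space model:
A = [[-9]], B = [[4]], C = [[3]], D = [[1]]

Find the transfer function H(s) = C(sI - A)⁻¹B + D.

(sI - A)⁻¹ = 1/(s + 9). H(s) = 3×4/(s + 9) + 1 = (s + 21)/(s + 9).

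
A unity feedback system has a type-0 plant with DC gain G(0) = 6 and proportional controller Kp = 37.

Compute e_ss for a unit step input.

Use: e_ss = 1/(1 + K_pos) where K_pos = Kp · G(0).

K_pos = Kp · G(0) = 37 × 6 = 222. e_ss = 1/(1 + 222) = 0.0045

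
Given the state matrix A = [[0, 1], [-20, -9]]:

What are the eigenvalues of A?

det(A - λI) = λ² - (-9)λ + 20 = (λ - (-4))(λ - (-5)). Eigenvalues: -4, -5.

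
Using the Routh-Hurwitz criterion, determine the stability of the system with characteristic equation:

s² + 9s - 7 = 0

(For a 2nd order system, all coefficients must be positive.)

Coefficients: 1, 9, -7. c=-7 not positive, so system is unstable.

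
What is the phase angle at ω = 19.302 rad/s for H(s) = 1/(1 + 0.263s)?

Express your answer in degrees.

Phase = -arctan(ωτ) = -arctan(19.302 × 0.263) = -78.9°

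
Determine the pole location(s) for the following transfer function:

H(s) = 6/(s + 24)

Pole is where denominator = 0: s + 24 = 0, so s = -24.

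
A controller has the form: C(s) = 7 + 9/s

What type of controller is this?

This is a Proportional-Integral (PI) controller.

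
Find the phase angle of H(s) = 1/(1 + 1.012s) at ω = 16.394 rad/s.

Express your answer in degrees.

Phase = -arctan(ωτ) = -arctan(16.394 × 1.012) = -86.6°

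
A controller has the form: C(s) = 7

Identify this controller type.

This is a Proportional (P) controller.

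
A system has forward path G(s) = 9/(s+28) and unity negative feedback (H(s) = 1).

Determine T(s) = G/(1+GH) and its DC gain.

T(s) = G/(1+GH) = [9/(s+28)] / [1 + 9/(s+28)] = 9/(s+28+9) = 9/(s+37). DC gain = 9/37 = 0.2432.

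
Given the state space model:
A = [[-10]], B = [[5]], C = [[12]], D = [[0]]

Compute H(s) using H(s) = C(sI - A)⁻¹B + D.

(sI - A)⁻¹ = 1/(s + 10). H(s) = 12 × 5/(s + 10) + 0 = 60/(s + 10).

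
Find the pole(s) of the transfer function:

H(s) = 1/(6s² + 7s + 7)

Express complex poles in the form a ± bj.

Discriminant = 7² - 4×6×7 = 49 - 168 = -119 < 0, so the poles are a complex conjugate pair s = (-7 ± j√119)/(2×6). Real part = -7/(2×6) = -7/12 ≈ -0.5833; imaginary part = ±√119/(2×6) ≈ 0.9091. Poles: s = -0.5833 ± 0.9091j.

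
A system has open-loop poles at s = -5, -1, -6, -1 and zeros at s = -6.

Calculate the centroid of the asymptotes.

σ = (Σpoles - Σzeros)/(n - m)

σ = (Σpoles - Σzeros)/(n - m) = (-13 - (-6))/(4 - 1) = -7/3 = -2.33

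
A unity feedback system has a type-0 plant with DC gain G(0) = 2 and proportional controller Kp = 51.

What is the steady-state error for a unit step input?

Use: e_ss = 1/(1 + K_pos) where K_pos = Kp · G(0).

K_pos = Kp · G(0) = 51 × 2 = 102. e_ss = 1/(1 + 102) = 0.0097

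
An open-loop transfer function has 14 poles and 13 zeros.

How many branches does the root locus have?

Root locus has n branches where n = number of poles = 14.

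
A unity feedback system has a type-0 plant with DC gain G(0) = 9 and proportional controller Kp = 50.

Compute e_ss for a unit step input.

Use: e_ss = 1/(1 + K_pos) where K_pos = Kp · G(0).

K_pos = Kp · G(0) = 50 × 9 = 450. e_ss = 1/(1 + 450) = 0.0022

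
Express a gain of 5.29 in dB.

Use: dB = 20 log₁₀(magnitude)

dB = 20 log₁₀(5.29) = 14.5 dB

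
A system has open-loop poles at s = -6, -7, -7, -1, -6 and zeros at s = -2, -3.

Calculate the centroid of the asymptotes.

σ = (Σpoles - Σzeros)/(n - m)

σ = (Σpoles - Σzeros)/(n - m) = (-27 - (-5))/(5 - 2) = -22/3 = -7.33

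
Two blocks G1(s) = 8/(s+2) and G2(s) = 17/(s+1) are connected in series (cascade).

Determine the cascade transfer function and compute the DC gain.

Series: multiply transfer functions. G_eq = 8/(s+2) × 17/(s+1) = 136/((s+2)(s+1)). DC gain = 136/(2×1) = 68.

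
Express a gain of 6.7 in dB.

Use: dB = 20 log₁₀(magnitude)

dB = 20 log₁₀(6.7) = 16.5 dB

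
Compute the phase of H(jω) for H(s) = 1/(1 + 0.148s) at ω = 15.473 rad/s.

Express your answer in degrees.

Phase = -arctan(ωτ) = -arctan(15.473 × 0.148) = -66.4°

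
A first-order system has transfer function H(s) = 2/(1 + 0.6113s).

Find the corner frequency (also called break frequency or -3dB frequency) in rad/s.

Corner frequency = 1/τ = 1/0.6113 = 1.636 rad/s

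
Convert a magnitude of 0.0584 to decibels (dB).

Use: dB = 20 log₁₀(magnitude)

dB = 20 log₁₀(0.0584) = -24.7 dB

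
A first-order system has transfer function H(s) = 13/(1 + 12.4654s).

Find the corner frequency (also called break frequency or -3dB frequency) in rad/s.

Corner frequency = 1/τ = 1/12.4654 = 0.08 rad/s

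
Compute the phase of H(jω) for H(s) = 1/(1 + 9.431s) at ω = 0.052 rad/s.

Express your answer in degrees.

Phase = -arctan(ωτ) = -arctan(0.052 × 9.431) = -26.1°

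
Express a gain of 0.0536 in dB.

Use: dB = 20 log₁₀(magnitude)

dB = 20 log₁₀(0.0536) = -25.4 dB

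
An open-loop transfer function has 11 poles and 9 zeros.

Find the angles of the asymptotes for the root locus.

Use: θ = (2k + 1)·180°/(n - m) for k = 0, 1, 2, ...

n - m = 11 - 9 = 2. Angles: θk = (2k + 1)·180°/2 = 90°, 270°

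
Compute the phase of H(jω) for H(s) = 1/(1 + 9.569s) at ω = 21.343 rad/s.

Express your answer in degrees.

Phase = -arctan(ωτ) = -arctan(21.343 × 9.569) = -89.7°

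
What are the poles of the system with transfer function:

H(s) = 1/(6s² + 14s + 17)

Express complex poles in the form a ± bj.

Discriminant = 14² - 4×6×17 = 196 - 408 = -212 < 0, so the poles are a complex conjugate pair s = (-14 ± j√212)/(2×6). Real part = -14/(2×6) = -14/12 ≈ -1.1667; imaginary part = ±√212/(2×6) ≈ 1.2134. Poles: s = -1.1667 ± 1.2134j.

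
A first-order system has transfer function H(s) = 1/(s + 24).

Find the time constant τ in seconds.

For H(s) = 1/(s + 1/τ), the pole is at -1/τ = -24, so τ = 1/24 = 0.0417 s.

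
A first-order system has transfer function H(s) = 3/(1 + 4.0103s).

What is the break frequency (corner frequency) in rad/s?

Corner frequency = 1/τ = 1/4.0103 = 0.249 rad/s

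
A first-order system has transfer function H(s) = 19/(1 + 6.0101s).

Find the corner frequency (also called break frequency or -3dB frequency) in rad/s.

Corner frequency = 1/τ = 1/6.0101 = 0.166 rad/s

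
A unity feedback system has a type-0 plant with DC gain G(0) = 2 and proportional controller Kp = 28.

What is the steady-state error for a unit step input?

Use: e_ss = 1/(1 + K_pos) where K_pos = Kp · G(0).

K_pos = Kp · G(0) = 28 × 2 = 56. e_ss = 1/(1 + 56) = 0.0175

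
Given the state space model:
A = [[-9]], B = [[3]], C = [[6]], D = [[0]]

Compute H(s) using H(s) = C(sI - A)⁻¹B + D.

(sI - A)⁻¹ = 1/(s + 9). H(s) = 6 × 3/(s + 9) + 0 = 18/(s + 9).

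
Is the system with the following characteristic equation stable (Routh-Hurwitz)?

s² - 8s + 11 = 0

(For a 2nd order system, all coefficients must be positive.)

Coefficients: 1, -8, 11. b=-8 not positive, so system is unstable.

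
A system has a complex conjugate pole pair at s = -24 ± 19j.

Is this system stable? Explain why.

Real part of poles is -24 (< 0, left half-plane). Stable.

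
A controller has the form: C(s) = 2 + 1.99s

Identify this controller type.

This is a Proportional-Derivative (PD) controller.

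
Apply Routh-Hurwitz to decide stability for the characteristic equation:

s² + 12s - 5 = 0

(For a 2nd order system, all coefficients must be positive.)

Coefficients: 1, 12, -5. c=-5 not positive, so system is unstable.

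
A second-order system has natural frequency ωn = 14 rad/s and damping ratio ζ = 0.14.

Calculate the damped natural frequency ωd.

ωd = ωn√(1 - ζ²) = 14√(1 - 0.14²) = 13.86 rad/s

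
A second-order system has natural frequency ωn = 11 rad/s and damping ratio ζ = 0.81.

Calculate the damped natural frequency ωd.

ωd = ωn√(1 - ζ²) = 11√(1 - 0.81²) = 6.45 rad/s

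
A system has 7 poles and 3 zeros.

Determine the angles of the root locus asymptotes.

n - m = 7 - 3 = 4. Angles: θk = (2k + 1)·180°/4 = 45°, 135°, 225°, 315°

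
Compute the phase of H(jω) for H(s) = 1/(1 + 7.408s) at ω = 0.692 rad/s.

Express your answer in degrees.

Phase = -arctan(ωτ) = -arctan(0.692 × 7.408) = -79.0°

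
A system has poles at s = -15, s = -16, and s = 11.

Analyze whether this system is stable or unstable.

Pole(s) at s = 11 are not in the left half-plane. System is unstable.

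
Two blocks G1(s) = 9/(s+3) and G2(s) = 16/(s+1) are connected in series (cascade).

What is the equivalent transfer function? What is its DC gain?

Series: multiply transfer functions. G_eq = 9/(s+3) × 16/(s+1) = 144/((s+3)(s+1)). DC gain = 144/(3×1) = 48.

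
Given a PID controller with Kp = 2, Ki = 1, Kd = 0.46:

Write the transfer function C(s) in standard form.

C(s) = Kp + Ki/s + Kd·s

Substituting values: C(s) = 2 + 1/s + 0.46s = (0.46s² + 2s + 1)/s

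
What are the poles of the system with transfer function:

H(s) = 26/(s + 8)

Pole is where denominator = 0: s + 8 = 0, so s = -8.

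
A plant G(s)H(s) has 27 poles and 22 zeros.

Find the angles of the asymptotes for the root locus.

n - m = 27 - 22 = 5. Angles: θk = (2k + 1)·180°/5 = 36°, 108°, 180°, 252°, 324°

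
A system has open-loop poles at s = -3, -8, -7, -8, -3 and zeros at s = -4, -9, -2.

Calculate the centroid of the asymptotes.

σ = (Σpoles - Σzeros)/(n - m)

σ = (Σpoles - Σzeros)/(n - m) = (-29 - (-15))/(5 - 3) = -14/2 = -7.0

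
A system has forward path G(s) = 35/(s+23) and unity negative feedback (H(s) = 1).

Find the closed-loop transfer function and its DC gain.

T(s) = G/(1+GH) = [35/(s+23)] / [1 + 35/(s+23)] = 35/(s+23+35) = 35/(s+58). DC gain = 35/58 = 0.6034.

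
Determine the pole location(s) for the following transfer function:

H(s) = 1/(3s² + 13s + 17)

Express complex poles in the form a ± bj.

Discriminant = 13² - 4×3×17 = 169 - 204 = -35 < 0, so the poles are a complex conjugate pair s = (-13 ± j√35)/(2×3). Real part = -13/(2×3) = -13/6 ≈ -2.1667; imaginary part = ±√35/(2×3) ≈ 0.9860. Poles: s = -2.1667 ± 0.9860j.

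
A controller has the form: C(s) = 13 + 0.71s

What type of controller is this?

This is a Proportional-Derivative (PD) controller.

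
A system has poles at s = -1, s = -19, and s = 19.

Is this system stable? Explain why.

Pole(s) at s = 19 are not in the left half-plane. System is unstable.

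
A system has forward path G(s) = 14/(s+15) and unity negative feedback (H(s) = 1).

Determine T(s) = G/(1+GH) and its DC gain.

T(s) = G/(1+GH) = [14/(s+15)] / [1 + 14/(s+15)] = 14/(s+15+14) = 14/(s+29). DC gain = 14/29 = 0.4828.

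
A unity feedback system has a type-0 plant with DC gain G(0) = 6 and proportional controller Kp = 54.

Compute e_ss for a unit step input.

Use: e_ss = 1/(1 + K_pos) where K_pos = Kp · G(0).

K_pos = Kp · G(0) = 54 × 6 = 324. e_ss = 1/(1 + 324) = 0.0031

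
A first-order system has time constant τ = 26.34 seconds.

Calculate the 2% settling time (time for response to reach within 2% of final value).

For first-order system, 2% settling time ≈ 4τ = 4 × 26.34 = 105.36 s.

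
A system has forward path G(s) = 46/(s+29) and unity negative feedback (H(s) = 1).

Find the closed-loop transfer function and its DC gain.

T(s) = G/(1+GH) = [46/(s+29)] / [1 + 46/(s+29)] = 46/(s+29+46) = 46/(s+75). DC gain = 46/75 = 0.6133.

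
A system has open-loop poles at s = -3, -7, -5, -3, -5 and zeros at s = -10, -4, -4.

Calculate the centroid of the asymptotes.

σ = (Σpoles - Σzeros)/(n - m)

σ = (Σpoles - Σzeros)/(n - m) = (-23 - (-18))/(5 - 3) = -5/2 = -2.5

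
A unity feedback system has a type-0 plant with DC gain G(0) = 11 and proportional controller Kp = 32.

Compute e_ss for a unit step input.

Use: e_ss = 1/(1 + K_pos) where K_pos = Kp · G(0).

K_pos = Kp · G(0) = 32 × 11 = 352. e_ss = 1/(1 + 352) = 0.0028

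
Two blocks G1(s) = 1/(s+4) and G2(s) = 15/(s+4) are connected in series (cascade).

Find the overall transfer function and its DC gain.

Series: multiply transfer functions. G_eq = 1/(s+4) × 15/(s+4) = 15/((s+4)(s+4)). DC gain = 15/(4×4) = 0.9375.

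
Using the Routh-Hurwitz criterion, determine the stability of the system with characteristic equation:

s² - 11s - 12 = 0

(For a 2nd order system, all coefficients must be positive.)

Coefficients: 1, -11, -12. b=-11, c=-12 not positive, so system is unstable.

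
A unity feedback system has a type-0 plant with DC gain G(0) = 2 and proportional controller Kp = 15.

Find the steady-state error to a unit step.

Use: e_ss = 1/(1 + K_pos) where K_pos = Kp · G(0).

K_pos = Kp · G(0) = 15 × 2 = 30. e_ss = 1/(1 + 30) = 0.0323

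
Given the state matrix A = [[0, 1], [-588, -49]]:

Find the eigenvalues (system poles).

det(A - λI) = λ² - (-49)λ + 588 = (λ - (-28))(λ - (-21)). Eigenvalues: -28, -21.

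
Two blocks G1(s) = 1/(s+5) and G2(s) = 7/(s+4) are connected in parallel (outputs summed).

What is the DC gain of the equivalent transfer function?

Parallel: G_eq = G1 + G2. DC gain = G1(0) + G2(0) = 1/5 + 7/4 = 0.2 + 1.75 = 1.95.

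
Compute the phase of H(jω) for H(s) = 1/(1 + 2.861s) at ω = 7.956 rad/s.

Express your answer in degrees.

Phase = -arctan(ωτ) = -arctan(7.956 × 2.861) = -87.5°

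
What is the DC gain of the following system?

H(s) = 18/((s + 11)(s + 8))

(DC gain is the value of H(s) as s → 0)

DC gain = H(0) = 18/(11 × 8) = 18/88 = 0.2045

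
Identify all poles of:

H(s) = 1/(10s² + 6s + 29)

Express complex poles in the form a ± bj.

Discriminant = 6² - 4×10×29 = 36 - 1160 = -1124 < 0, so the poles are a complex conjugate pair s = (-6 ± j√1124)/(2×10). Real part = -6/(2×10) = -6/20 = -0.3; imaginary part = ±√1124/(2×10) ≈ 1.6763. Poles: s = -0.3 ± 1.6763j.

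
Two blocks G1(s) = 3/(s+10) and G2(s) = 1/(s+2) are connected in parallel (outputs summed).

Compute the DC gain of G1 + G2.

Parallel: G_eq = G1 + G2. DC gain = G1(0) + G2(0) = 3/10 + 1/2 = 0.3 + 0.5 = 0.8.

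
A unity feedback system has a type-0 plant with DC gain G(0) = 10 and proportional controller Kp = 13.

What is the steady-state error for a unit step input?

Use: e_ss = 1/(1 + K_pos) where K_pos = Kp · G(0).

K_pos = Kp · G(0) = 13 × 10 = 130. e_ss = 1/(1 + 130) = 0.0076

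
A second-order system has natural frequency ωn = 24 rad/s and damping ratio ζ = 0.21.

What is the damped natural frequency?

ωd = ωn√(1 - ζ²) = 24√(1 - 0.21²) = 23.46 rad/s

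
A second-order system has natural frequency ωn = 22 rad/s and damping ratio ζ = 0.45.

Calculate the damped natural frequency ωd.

ωd = ωn√(1 - ζ²) = 22√(1 - 0.45²) = 19.65 rad/s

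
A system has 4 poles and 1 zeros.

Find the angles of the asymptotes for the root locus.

n - m = 4 - 1 = 3. Angles: θk = (2k + 1)·180°/3 = 60°, 180°, 300°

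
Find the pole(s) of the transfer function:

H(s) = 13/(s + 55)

Pole is where denominator = 0: s + 55 = 0, so s = -55.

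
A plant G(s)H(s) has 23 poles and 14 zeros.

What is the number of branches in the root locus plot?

Root locus has n branches where n = number of poles = 23.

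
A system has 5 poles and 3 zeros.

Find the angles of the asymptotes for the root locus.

n - m = 5 - 3 = 2. Angles: θk = (2k + 1)·180°/2 = 90°, 270°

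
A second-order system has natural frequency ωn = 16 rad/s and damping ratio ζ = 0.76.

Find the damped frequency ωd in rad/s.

ωd = ωn√(1 - ζ²) = 16√(1 - 0.76²) = 10.4 rad/s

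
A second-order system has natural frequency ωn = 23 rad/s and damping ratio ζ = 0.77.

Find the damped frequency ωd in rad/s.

ωd = ωn√(1 - ζ²) = 23√(1 - 0.77²) = 14.68 rad/s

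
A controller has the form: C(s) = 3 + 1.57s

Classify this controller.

This is a Proportional-Derivative (PD) controller.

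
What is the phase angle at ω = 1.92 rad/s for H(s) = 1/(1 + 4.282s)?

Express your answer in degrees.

Phase = -arctan(ωτ) = -arctan(1.92 × 4.282) = -83.1°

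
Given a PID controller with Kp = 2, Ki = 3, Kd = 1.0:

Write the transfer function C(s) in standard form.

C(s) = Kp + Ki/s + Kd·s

Substituting values: C(s) = 2 + 3/s + 1.0s = (s² + 2s + 3)/s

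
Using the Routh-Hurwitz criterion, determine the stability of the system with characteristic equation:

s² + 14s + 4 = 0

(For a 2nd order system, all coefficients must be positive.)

Coefficients: 1, 14, 4. All positive, so system is stable.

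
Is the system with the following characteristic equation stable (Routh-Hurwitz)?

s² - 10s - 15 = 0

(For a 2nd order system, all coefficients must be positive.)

Coefficients: 1, -10, -15. b=-10, c=-15 not positive, so system is unstable.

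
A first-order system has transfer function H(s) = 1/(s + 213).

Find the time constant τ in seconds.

For H(s) = 1/(s + 1/τ), the pole is at -1/τ = -213, so τ = 1/213 = 0.0047 s.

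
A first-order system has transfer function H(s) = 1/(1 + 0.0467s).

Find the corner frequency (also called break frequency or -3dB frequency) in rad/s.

Corner frequency = 1/τ = 1/0.0467 = 21.413 rad/s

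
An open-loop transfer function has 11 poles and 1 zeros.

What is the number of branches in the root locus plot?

Root locus has n branches where n = number of poles = 11.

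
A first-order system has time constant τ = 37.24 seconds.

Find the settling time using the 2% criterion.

For first-order system, 2% settling time ≈ 4τ = 4 × 37.24 = 148.96 s.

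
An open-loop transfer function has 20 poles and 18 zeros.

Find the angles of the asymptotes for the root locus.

n - m = 20 - 18 = 2. Angles: θk = (2k + 1)·180°/2 = 90°, 270°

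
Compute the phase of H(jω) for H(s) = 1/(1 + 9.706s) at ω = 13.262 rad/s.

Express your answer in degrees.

Phase = -arctan(ωτ) = -arctan(13.262 × 9.706) = -89.6°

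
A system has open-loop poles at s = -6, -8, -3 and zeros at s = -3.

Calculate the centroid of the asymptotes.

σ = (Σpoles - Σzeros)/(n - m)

σ = (Σpoles - Σzeros)/(n - m) = (-17 - (-3))/(3 - 1) = -14/2 = -7.0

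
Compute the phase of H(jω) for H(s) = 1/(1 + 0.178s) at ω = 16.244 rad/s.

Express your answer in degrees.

Phase = -arctan(ωτ) = -arctan(16.244 × 0.178) = -70.9°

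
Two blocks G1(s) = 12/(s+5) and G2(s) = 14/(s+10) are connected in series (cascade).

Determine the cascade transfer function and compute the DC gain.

Series: multiply transfer functions. G_eq = 12/(s+5) × 14/(s+10) = 168/((s+5)(s+10)). DC gain = 168/(5×10) = 3.36.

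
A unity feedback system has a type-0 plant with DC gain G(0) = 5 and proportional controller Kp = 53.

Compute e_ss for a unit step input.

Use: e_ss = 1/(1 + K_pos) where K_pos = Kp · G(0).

K_pos = Kp · G(0) = 53 × 5 = 265. e_ss = 1/(1 + 265) = 0.0038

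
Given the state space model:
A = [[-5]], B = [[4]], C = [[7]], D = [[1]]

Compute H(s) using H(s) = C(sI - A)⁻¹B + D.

(sI - A)⁻¹ = 1/(s + 5). H(s) = 7×4/(s + 5) + 1 = (s + 33)/(s + 5).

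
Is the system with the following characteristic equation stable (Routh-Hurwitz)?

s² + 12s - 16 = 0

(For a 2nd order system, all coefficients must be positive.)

Coefficients: 1, 12, -16. c=-16 not positive, so system is unstable.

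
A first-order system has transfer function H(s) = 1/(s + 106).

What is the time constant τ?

For H(s) = 1/(s + 1/τ), the pole is at -1/τ = -106, so τ = 1/106 = 0.0094 s.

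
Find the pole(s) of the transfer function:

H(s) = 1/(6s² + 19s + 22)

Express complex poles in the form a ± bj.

Discriminant = 19² - 4×6×22 = 361 - 528 = -167 < 0, so the poles are a complex conjugate pair s = (-19 ± j√167)/(2×6). Real part = -19/(2×6) = -19/12 ≈ -1.5833; imaginary part = ±√167/(2×6) ≈ 1.0769. Poles: s = -1.5833 ± 1.0769j.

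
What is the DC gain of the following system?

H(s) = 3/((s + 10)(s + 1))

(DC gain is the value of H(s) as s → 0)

DC gain = H(0) = 3/(10 × 1) = 3/10 = 0.3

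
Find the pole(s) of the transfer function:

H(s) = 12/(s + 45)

Pole is where denominator = 0: s + 45 = 0, so s = -45.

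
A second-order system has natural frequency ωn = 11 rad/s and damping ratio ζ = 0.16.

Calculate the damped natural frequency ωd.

ωd = ωn√(1 - ζ²) = 11√(1 - 0.16²) = 10.86 rad/s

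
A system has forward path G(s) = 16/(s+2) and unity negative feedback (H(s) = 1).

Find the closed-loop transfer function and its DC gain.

T(s) = G/(1+GH) = [16/(s+2)] / [1 + 16/(s+2)] = 16/(s+2+16) = 16/(s+18). DC gain = 16/18 = 0.8889.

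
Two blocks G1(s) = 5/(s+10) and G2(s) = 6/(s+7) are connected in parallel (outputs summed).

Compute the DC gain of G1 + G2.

Parallel: G_eq = G1 + G2. DC gain = G1(0) + G2(0) = 5/10 + 6/7 = 0.5 + 0.8571 = 1.3571.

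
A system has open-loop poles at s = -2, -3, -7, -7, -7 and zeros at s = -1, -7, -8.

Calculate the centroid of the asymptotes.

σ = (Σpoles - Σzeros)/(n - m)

σ = (Σpoles - Σzeros)/(n - m) = (-26 - (-16))/(5 - 3) = -10/2 = -5.0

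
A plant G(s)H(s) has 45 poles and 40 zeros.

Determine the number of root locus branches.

Root locus has n branches where n = number of poles = 45.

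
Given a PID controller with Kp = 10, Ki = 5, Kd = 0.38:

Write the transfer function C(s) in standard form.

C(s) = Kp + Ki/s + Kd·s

Substituting values: C(s) = 10 + 5/s + 0.38s = (0.38s² + 10s + 5)/s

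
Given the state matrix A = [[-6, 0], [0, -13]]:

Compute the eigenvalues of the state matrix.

For diagonal matrix, eigenvalues are diagonal entries: λ₁ = -6, λ₂ = -13.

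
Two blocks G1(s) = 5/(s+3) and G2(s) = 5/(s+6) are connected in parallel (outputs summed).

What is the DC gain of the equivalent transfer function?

Parallel: G_eq = G1 + G2. DC gain = G1(0) + G2(0) = 5/3 + 5/6 = 1.6667 + 0.8333 = 2.5.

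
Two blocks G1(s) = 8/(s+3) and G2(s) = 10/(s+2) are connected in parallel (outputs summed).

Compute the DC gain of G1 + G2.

Parallel: G_eq = G1 + G2. DC gain = G1(0) + G2(0) = 8/3 + 10/2 = 2.6667 + 5 = 7.6667.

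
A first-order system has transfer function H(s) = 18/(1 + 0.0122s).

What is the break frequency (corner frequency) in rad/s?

Corner frequency = 1/τ = 1/0.0122 = 81.967 rad/s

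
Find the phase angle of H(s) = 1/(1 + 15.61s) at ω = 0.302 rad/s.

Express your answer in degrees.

Phase = -arctan(ωτ) = -arctan(0.302 × 15.61) = -78.0°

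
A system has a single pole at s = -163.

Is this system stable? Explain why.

Pole at s = -163 is in the left half-plane. Stable.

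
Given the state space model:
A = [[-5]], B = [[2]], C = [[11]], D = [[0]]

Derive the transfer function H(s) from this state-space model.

(sI - A)⁻¹ = 1/(s + 5). H(s) = 11 × 2/(s + 5) + 0 = 22/(s + 5).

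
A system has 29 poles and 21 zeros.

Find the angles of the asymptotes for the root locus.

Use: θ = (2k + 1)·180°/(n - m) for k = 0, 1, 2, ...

n - m = 29 - 21 = 8. Angles: θk = (2k + 1)·180°/8 = 22.5°, 67.5°, 112.5°, 157.5°, 202.5°, 247.5°, 292.5°, 337.5°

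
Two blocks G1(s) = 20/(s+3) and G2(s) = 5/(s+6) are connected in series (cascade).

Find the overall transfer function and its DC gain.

Series: multiply transfer functions. G_eq = 20/(s+3) × 5/(s+6) = 100/((s+3)(s+6)). DC gain = 100/(3×6) = 5.5556.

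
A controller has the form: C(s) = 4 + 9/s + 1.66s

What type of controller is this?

This is a Proportional-Integral-Derivative (PID) controller.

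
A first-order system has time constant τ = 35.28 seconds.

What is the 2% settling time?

For first-order system, 2% settling time ≈ 4τ = 4 × 35.28 = 141.12 s.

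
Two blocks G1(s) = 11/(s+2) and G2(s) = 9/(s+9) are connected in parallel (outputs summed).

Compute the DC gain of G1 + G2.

Parallel: G_eq = G1 + G2. DC gain = G1(0) + G2(0) = 11/2 + 9/9 = 5.5 + 1 = 6.5.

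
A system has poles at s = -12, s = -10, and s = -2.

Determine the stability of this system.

All poles are in the left half-plane. System is stable.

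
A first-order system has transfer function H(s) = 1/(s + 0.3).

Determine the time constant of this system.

For H(s) = 1/(s + 1/τ), the pole is at -1/τ = -0.3, so τ = 1/0.3 = 3.3333 s.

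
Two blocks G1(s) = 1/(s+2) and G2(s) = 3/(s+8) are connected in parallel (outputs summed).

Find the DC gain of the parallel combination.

Parallel: G_eq = G1 + G2. DC gain = G1(0) + G2(0) = 1/2 + 3/8 = 0.5 + 0.375 = 0.875.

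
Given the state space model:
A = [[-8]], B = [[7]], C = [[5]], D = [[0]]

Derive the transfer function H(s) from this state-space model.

(sI - A)⁻¹ = 1/(s + 8). H(s) = 5 × 7/(s + 8) + 0 = 35/(s + 8).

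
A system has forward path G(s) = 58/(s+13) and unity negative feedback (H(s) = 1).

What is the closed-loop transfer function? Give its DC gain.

T(s) = G/(1+GH) = [58/(s+13)] / [1 + 58/(s+13)] = 58/(s+13+58) = 58/(s+71). DC gain = 58/71 = 0.8169.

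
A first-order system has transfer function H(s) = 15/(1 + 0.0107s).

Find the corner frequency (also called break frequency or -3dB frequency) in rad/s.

Corner frequency = 1/τ = 1/0.0107 = 93.458 rad/s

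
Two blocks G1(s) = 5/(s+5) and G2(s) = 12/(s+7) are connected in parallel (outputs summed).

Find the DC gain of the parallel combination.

Parallel: G_eq = G1 + G2. DC gain = G1(0) + G2(0) = 5/5 + 12/7 = 1 + 1.7143 = 2.7143.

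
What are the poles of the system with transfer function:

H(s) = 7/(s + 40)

Pole is where denominator = 0: s + 40 = 0, so s = -40.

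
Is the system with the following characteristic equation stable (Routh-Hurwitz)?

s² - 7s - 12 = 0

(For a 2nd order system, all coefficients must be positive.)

Coefficients: 1, -7, -12. b=-7, c=-12 not positive, so system is unstable.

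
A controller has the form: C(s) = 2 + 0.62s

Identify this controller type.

This is a Proportional-Derivative (PD) controller.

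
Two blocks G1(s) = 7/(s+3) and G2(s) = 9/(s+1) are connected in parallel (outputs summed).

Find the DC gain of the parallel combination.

Parallel: G_eq = G1 + G2. DC gain = G1(0) + G2(0) = 7/3 + 9/1 = 2.3333 + 9 = 11.3333.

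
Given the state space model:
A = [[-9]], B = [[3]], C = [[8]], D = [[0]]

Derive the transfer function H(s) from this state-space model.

(sI - A)⁻¹ = 1/(s + 9). H(s) = 8 × 3/(s + 9) + 0 = 24/(s + 9).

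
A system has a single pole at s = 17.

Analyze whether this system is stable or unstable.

Pole at s = 17 is in the right half-plane. Unstable.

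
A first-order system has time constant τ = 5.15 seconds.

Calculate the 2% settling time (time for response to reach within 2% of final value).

For first-order system, 2% settling time ≈ 4τ = 4 × 5.15 = 20.6 s.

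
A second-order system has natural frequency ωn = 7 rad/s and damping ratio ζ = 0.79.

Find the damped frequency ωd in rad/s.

ωd = ωn√(1 - ζ²) = 7√(1 - 0.79²) = 4.29 rad/s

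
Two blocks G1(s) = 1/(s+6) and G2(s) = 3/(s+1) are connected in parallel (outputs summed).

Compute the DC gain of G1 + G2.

Parallel: G_eq = G1 + G2. DC gain = G1(0) + G2(0) = 1/6 + 3/1 = 0.1667 + 3 = 3.1667.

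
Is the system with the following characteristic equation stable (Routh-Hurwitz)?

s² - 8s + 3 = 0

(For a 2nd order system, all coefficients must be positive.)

Coefficients: 1, -8, 3. b=-8 not positive, so system is unstable.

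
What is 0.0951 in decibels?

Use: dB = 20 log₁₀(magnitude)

dB = 20 log₁₀(0.0951) = -20.4 dB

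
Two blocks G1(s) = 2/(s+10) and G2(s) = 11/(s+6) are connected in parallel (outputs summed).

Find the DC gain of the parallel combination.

Parallel: G_eq = G1 + G2. DC gain = G1(0) + G2(0) = 2/10 + 11/6 = 0.2 + 1.8333 = 2.0333.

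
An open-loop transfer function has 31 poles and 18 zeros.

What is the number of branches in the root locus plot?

Root locus has n branches where n = number of poles = 31.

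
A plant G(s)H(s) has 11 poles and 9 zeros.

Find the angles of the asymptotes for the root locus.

n - m = 11 - 9 = 2. Angles: θk = (2k + 1)·180°/2 = 90°, 270°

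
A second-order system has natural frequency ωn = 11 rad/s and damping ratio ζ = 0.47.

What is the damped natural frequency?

ωd = ωn√(1 - ζ²) = 11√(1 - 0.47²) = 9.71 rad/s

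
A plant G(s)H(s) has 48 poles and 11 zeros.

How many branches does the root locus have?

Root locus has n branches where n = number of poles = 48.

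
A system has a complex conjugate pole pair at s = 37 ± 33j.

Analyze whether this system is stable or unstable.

Real part of poles is 37 (> 0, right half-plane). Unstable.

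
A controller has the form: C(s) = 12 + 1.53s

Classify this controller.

This is a Proportional-Derivative (PD) controller.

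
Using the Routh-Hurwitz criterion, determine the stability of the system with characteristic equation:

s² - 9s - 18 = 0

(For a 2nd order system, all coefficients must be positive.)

Coefficients: 1, -9, -18. b=-9, c=-18 not positive, so system is unstable.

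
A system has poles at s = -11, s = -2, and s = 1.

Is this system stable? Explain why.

Pole(s) at s = 1 are not in the left half-plane. System is unstable.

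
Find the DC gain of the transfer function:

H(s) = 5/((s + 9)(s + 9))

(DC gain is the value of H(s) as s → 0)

DC gain = H(0) = 5/(9 × 9) = 5/81 = 0.0617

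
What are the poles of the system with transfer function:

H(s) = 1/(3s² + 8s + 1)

Discriminant = 8² - 4×3×1 = 64 - 12 = 52 > 0, so two distinct real poles. Using quadratic formula: s = (-8 ± √52)/(2×3) = (-8 ± √52)/6, with √52 ≈ 7.2111. s₁ ≈ -0.1315, s₂ ≈ -2.5352. Poles: s₁ = -0.1315, s₂ = -2.5352.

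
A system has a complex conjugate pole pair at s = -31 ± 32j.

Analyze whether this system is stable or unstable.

Real part of poles is -31 (< 0, left half-plane). Stable.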